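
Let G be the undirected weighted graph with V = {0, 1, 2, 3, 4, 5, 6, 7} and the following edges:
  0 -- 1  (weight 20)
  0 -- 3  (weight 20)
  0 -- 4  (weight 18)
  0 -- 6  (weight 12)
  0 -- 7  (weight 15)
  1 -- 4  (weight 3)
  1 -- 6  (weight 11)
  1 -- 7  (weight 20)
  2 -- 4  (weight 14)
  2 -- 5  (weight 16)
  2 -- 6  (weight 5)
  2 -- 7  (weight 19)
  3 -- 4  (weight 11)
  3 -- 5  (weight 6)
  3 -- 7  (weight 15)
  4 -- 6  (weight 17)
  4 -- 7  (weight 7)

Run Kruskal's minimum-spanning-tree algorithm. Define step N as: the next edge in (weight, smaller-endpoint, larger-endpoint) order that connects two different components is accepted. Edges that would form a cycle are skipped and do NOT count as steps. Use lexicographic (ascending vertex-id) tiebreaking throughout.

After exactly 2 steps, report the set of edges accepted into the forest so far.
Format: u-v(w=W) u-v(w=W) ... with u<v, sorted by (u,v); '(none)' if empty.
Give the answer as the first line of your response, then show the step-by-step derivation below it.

1-4(w=3) 2-6(w=5)

step 1: add edge 1-4 (w=3); MST = {1-4(w=3)}
step 2: add edge 2-6 (w=5); MST = {1-4(w=3) 2-6(w=5)}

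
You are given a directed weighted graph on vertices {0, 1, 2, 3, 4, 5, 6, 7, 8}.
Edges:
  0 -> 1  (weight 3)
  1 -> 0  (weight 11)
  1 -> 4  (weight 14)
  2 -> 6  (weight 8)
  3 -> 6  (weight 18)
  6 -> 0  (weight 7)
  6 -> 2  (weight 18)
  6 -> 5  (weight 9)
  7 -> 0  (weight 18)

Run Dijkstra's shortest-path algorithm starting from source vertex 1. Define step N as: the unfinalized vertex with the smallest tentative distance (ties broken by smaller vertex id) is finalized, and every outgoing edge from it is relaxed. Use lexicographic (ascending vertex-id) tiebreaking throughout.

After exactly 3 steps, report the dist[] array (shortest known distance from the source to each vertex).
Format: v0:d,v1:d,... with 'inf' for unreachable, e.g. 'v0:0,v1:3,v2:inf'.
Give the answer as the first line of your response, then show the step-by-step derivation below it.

v0:11,v1:0,v2:inf,v3:inf,v4:14,v5:inf,v6:inf,v7:inf,v8:inf

step 1: dist = v0:11,v1:0,v2:inf,v3:inf,v4:14,v5:inf,v6:inf,v7:inf,v8:inf
step 2: dist = v0:11,v1:0,v2:inf,v3:inf,v4:14,v5:inf,v6:inf,v7:inf,v8:inf
step 3: dist = v0:11,v1:0,v2:inf,v3:inf,v4:14,v5:inf,v6:inf,v7:inf,v8:inf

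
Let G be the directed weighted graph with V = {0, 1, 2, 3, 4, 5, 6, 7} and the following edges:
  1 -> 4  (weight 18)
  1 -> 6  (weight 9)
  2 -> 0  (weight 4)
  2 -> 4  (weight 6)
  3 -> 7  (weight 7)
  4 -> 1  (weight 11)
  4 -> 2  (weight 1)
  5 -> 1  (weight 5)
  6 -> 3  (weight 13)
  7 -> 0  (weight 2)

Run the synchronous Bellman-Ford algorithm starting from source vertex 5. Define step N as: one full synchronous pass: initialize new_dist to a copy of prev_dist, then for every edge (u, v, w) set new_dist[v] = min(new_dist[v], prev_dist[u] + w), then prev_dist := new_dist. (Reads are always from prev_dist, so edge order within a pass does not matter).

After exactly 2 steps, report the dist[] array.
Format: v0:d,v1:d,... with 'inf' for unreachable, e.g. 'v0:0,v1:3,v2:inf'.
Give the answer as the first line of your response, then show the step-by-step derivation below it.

v0:inf,v1:5,v2:inf,v3:inf,v4:23,v5:0,v6:14,v7:inf

step 1: dist = v0:inf,v1:5,v2:inf,v3:inf,v4:inf,v5:0,v6:inf,v7:inf
step 2: dist = v0:inf,v1:5,v2:inf,v3:inf,v4:23,v5:0,v6:14,v7:inf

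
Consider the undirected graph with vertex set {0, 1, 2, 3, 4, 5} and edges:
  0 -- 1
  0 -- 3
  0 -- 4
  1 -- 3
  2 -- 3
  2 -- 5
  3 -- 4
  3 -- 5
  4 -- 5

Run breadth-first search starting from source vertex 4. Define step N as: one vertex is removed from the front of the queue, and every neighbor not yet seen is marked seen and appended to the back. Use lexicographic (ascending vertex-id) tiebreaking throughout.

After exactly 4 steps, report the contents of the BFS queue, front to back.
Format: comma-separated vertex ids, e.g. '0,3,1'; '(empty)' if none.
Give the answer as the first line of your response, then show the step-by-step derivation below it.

1,2

step 1: dequeue 4; queue=[0,3,5]; order=4
step 2: dequeue 0; queue=[3,5,1]; order=4,0
step 3: dequeue 3; queue=[5,1,2]; order=4,0,3
step 4: dequeue 5; queue=[1,2]; order=4,0,3,5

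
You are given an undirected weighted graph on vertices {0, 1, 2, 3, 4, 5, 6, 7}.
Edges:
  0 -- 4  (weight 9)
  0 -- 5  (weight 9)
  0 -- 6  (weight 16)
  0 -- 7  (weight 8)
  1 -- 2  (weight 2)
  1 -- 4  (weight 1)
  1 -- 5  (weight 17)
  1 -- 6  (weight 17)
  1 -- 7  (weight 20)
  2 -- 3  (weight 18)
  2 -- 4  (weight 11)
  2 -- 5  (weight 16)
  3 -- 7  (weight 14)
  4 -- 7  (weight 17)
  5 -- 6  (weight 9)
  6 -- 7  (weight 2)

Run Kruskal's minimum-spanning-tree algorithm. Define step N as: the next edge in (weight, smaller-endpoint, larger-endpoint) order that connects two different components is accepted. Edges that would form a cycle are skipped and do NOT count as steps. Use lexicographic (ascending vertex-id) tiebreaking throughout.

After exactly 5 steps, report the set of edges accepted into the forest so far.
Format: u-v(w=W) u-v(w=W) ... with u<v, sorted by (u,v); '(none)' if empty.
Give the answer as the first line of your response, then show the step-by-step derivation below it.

0-4(w=9) 0-7(w=8) 1-2(w=2) 1-4(w=1) 6-7(w=2)

step 1: add edge 1-4 (w=1); MST = {1-4(w=1)}
step 2: add edge 1-2 (w=2); MST = {1-2(w=2) 1-4(w=1)}
step 3: add edge 6-7 (w=2); MST = {1-2(w=2) 1-4(w=1) 6-7(w=2)}
step 4: add edge 0-7 (w=8); MST = {0-7(w=8) 1-2(w=2) 1-4(w=1) 6-7(w=2)}
step 5: add edge 0-4 (w=9); MST = {0-4(w=9) 0-7(w=8) 1-2(w=2) 1-4(w=1) 6-7(w=2)}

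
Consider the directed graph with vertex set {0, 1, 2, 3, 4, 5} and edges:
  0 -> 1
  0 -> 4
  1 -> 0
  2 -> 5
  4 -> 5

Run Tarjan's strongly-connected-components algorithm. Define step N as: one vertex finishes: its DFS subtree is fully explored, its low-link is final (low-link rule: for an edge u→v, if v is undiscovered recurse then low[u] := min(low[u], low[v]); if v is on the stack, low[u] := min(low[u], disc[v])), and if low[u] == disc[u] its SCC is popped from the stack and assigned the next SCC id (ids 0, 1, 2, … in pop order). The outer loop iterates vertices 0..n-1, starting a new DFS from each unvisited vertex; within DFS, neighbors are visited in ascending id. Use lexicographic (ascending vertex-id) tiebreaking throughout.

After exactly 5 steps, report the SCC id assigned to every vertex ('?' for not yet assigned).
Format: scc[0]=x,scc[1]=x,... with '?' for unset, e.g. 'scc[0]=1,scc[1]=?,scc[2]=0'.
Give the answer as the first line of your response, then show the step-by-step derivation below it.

scc[0]=2,scc[1]=2,scc[2]=3,scc[3]=?,scc[4]=1,scc[5]=0

step 1: low=(low[0]=0,low[1]=0,low[2]=?,low[3]=?,low[4]=?,low[5]=?); scc=(scc[0]=?,scc[1]=?,scc[2]=?,scc[3]=?,scc[4]=?,scc[5]=?)
step 2: low=(low[0]=0,low[1]=0,low[2]=?,low[3]=?,low[4]=2,low[5]=3); scc=(scc[0]=?,scc[1]=?,scc[2]=?,scc[3]=?,scc[4]=?,scc[5]=0)
step 3: low=(low[0]=0,low[1]=0,low[2]=?,low[3]=?,low[4]=2,low[5]=3); scc=(scc[0]=?,scc[1]=?,scc[2]=?,scc[3]=?,scc[4]=1,scc[5]=0)
step 4: low=(low[0]=0,low[1]=0,low[2]=?,low[3]=?,low[4]=2,low[5]=3); scc=(scc[0]=2,scc[1]=2,scc[2]=?,scc[3]=?,scc[4]=1,scc[5]=0)
step 5: low=(low[0]=0,low[1]=0,low[2]=4,low[3]=?,low[4]=2,low[5]=3); scc=(scc[0]=2,scc[1]=2,scc[2]=3,scc[3]=?,scc[4]=1,scc[5]=0)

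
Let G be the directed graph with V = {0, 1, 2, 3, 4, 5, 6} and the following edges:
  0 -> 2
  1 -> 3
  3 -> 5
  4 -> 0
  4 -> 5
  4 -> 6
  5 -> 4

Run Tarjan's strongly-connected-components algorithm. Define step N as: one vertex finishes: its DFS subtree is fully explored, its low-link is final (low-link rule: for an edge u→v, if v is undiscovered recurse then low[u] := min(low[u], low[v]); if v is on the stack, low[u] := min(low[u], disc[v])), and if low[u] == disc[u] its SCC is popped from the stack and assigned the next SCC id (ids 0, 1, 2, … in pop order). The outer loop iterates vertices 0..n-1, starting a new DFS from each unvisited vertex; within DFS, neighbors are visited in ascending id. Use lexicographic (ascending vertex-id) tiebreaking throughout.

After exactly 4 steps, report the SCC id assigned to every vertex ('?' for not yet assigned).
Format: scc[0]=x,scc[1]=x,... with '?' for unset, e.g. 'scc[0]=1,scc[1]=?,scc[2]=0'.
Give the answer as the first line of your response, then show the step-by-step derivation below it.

scc[0]=1,scc[1]=?,scc[2]=0,scc[3]=?,scc[4]=?,scc[5]=?,scc[6]=2

step 1: low=(low[0]=0,low[1]=?,low[2]=1,low[3]=?,low[4]=?,low[5]=?,low[6]=?); scc=(scc[0]=?,scc[1]=?,scc[2]=0,scc[3]=?,scc[4]=?,scc[5]=?,scc[6]=?)
step 2: low=(low[0]=0,low[1]=?,low[2]=1,low[3]=?,low[4]=?,low[5]=?,low[6]=?); scc=(scc[0]=1,scc[1]=?,scc[2]=0,scc[3]=?,scc[4]=?,scc[5]=?,scc[6]=?)
step 3: low=(low[0]=0,low[1]=2,low[2]=1,low[3]=3,low[4]=4,low[5]=4,low[6]=6); scc=(scc[0]=1,scc[1]=?,scc[2]=0,scc[3]=?,scc[4]=?,scc[5]=?,scc[6]=2)
step 4: low=(low[0]=0,low[1]=2,low[2]=1,low[3]=3,low[4]=4,low[5]=4,low[6]=6); scc=(scc[0]=1,scc[1]=?,scc[2]=0,scc[3]=?,scc[4]=?,scc[5]=?,scc[6]=2)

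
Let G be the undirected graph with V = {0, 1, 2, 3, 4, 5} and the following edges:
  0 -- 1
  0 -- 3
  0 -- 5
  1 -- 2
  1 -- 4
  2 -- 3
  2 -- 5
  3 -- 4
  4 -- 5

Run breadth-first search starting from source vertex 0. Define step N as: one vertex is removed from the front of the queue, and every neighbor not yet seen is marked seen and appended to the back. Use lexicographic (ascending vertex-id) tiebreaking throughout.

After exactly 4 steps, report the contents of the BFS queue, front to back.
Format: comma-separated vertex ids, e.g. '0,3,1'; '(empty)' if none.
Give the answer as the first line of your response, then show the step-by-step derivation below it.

2,4

step 1: dequeue 0; queue=[1,3,5]; order=0
step 2: dequeue 1; queue=[3,5,2,4]; order=0,1
step 3: dequeue 3; queue=[5,2,4]; order=0,1,3
step 4: dequeue 5; queue=[2,4]; order=0,1,3,5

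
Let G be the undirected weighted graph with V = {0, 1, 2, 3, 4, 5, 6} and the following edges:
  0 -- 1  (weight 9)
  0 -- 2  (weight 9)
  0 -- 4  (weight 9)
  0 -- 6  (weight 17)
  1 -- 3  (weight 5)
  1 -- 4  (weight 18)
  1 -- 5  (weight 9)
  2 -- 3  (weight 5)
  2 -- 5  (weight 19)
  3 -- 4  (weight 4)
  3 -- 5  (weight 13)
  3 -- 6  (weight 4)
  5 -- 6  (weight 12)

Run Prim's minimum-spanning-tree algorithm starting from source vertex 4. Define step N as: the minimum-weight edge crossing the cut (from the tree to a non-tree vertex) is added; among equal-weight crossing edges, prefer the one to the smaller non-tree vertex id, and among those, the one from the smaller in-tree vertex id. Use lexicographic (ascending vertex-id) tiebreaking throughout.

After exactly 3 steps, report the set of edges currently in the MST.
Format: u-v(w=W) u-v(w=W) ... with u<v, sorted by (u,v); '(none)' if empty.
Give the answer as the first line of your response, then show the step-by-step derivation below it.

1-3(w=5) 3-4(w=4) 3-6(w=4)

step 1: add edge 3-4 (w=4); MST = {3-4(w=4)}
step 2: add edge 3-6 (w=4); MST = {3-4(w=4) 3-6(w=4)}
step 3: add edge 1-3 (w=5); MST = {1-3(w=5) 3-4(w=4) 3-6(w=4)}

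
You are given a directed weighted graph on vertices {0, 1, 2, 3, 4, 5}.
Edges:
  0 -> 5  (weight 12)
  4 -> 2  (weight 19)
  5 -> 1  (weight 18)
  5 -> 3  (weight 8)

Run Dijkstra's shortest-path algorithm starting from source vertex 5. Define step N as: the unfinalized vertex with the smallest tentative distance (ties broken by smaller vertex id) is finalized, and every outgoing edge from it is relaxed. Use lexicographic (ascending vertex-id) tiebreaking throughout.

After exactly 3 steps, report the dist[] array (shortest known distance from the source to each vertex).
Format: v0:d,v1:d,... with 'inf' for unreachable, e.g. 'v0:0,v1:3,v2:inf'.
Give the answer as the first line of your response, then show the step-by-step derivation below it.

v0:inf,v1:18,v2:inf,v3:8,v4:inf,v5:0

step 1: dist = v0:inf,v1:18,v2:inf,v3:8,v4:inf,v5:0
step 2: dist = v0:inf,v1:18,v2:inf,v3:8,v4:inf,v5:0
step 3: dist = v0:inf,v1:18,v2:inf,v3:8,v4:inf,v5:0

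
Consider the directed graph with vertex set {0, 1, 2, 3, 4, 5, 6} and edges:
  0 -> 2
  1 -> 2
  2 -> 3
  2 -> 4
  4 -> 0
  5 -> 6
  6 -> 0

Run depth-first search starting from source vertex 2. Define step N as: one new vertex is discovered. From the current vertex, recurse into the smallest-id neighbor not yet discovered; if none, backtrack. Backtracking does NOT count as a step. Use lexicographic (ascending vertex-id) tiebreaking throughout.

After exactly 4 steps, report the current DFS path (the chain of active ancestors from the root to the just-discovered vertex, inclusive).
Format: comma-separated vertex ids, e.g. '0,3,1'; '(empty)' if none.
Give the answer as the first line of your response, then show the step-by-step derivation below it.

2,4,0

step 1: discover 2; path=2; order=2
step 2: discover 3; path=2>3; order=2,3
step 3: discover 4; path=2>4; order=2,3,4
step 4: discover 0; path=2>4>0; order=2,3,4,0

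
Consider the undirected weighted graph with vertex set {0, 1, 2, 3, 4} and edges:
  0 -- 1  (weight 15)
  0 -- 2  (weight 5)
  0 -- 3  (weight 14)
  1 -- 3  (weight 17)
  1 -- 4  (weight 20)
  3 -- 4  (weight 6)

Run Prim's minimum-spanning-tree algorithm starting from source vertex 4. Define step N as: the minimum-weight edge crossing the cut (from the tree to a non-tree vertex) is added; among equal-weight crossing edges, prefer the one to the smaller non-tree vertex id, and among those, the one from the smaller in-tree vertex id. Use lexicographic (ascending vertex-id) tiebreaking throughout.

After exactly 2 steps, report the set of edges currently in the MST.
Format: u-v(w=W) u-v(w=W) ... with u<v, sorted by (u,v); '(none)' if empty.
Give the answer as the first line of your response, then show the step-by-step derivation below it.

0-3(w=14) 3-4(w=6)

step 1: add edge 3-4 (w=6); MST = {3-4(w=6)}
step 2: add edge 0-3 (w=14); MST = {0-3(w=14) 3-4(w=6)}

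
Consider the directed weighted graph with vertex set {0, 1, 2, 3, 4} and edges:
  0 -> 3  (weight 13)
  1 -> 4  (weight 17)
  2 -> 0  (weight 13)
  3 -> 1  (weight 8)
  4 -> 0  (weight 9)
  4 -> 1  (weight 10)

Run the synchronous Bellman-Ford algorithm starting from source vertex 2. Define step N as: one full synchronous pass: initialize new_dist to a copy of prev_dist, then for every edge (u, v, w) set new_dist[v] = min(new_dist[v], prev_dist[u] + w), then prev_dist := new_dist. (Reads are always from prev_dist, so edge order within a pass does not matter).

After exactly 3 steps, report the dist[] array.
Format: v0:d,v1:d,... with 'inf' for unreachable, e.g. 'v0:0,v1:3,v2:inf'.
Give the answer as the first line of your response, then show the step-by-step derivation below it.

v0:13,v1:34,v2:0,v3:26,v4:inf

step 1: dist = v0:13,v1:inf,v2:0,v3:inf,v4:inf
step 2: dist = v0:13,v1:inf,v2:0,v3:26,v4:inf
step 3: dist = v0:13,v1:34,v2:0,v3:26,v4:inf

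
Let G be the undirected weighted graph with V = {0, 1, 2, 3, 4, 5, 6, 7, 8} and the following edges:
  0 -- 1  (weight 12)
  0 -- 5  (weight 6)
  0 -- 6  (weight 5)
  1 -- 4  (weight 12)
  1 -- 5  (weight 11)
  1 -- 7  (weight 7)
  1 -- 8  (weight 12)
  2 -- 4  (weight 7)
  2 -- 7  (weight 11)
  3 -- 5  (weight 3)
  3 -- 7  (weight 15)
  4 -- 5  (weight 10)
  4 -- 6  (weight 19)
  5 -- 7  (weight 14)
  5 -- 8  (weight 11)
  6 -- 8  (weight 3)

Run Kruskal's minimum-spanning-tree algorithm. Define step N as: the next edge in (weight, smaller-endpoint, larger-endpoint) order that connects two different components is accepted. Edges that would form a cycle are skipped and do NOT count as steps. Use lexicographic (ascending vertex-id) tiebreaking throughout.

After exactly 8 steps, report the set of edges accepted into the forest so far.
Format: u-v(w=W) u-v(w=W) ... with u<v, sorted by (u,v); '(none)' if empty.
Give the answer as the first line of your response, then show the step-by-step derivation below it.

0-5(w=6) 0-6(w=5) 1-5(w=11) 1-7(w=7) 2-4(w=7) 3-5(w=3) 4-5(w=10) 6-8(w=3)

step 1: add edge 3-5 (w=3); MST = {3-5(w=3)}
step 2: add edge 6-8 (w=3); MST = {3-5(w=3) 6-8(w=3)}
step 3: add edge 0-6 (w=5); MST = {0-6(w=5) 3-5(w=3) 6-8(w=3)}
step 4: add edge 0-5 (w=6); MST = {0-5(w=6) 0-6(w=5) 3-5(w=3) 6-8(w=3)}
step 5: add edge 1-7 (w=7); MST = {0-5(w=6) 0-6(w=5) 1-7(w=7) 3-5(w=3) 6-8(w=3)}
step 6: add edge 2-4 (w=7); MST = {0-5(w=6) 0-6(w=5) 1-7(w=7) 2-4(w=7) 3-5(w=3) 6-8(w=3)}
step 7: add edge 4-5 (w=10); MST = {0-5(w=6) 0-6(w=5) 1-7(w=7) 2-4(w=7) 3-5(w=3) 4-5(w=10) 6-8(w=3)}
step 8: add edge 1-5 (w=11); MST = {0-5(w=6) 0-6(w=5) 1-5(w=11) 1-7(w=7) 2-4(w=7) 3-5(w=3) 4-5(w=10) 6-8(w=3)}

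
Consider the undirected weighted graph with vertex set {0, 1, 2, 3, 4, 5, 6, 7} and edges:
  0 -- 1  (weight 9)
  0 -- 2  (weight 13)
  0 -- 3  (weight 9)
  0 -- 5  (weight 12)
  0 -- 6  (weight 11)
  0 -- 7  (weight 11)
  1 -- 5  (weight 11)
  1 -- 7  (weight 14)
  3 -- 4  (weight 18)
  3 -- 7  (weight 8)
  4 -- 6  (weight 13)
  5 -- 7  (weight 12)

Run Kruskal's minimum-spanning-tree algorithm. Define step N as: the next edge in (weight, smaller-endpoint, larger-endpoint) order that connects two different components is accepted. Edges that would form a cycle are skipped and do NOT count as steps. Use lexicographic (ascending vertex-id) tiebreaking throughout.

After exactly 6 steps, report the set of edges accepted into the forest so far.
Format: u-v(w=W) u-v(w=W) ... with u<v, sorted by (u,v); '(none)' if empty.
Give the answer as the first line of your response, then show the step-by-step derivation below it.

0-1(w=9) 0-2(w=13) 0-3(w=9) 0-6(w=11) 1-5(w=11) 3-7(w=8)

step 1: add edge 3-7 (w=8); MST = {3-7(w=8)}
step 2: add edge 0-1 (w=9); MST = {0-1(w=9) 3-7(w=8)}
step 3: add edge 0-3 (w=9); MST = {0-1(w=9) 0-3(w=9) 3-7(w=8)}
step 4: add edge 0-6 (w=11); MST = {0-1(w=9) 0-3(w=9) 0-6(w=11) 3-7(w=8)}
step 5: add edge 1-5 (w=11); MST = {0-1(w=9) 0-3(w=9) 0-6(w=11) 1-5(w=11) 3-7(w=8)}
step 6: add edge 0-2 (w=13); MST = {0-1(w=9) 0-2(w=13) 0-3(w=9) 0-6(w=11) 1-5(w=11) 3-7(w=8)}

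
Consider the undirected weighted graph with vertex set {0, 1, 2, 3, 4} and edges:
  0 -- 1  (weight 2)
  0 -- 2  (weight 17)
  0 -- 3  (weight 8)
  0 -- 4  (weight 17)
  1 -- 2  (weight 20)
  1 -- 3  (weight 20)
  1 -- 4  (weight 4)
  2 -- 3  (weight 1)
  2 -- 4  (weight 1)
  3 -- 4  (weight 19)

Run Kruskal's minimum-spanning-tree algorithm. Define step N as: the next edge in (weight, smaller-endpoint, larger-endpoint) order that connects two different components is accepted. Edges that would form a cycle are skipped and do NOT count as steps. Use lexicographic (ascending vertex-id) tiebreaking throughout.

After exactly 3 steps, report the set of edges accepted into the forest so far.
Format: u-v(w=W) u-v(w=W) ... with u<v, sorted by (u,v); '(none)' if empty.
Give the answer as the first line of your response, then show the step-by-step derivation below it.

0-1(w=2) 2-3(w=1) 2-4(w=1)

step 1: add edge 2-3 (w=1); MST = {2-3(w=1)}
step 2: add edge 2-4 (w=1); MST = {2-3(w=1) 2-4(w=1)}
step 3: add edge 0-1 (w=2); MST = {0-1(w=2) 2-3(w=1) 2-4(w=1)}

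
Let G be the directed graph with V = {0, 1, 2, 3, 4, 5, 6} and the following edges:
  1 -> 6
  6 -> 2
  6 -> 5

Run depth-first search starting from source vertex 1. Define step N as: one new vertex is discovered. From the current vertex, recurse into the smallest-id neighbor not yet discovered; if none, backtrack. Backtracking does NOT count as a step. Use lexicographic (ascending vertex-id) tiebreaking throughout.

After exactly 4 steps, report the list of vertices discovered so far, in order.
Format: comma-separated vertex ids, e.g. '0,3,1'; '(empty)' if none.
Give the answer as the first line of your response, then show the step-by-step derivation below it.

1,6,2,5

step 1: discover 1; path=1; order=1
step 2: discover 6; path=1>6; order=1,6
step 3: discover 2; path=1>6>2; order=1,6,2
step 4: discover 5; path=1>6>5; order=1,6,2,5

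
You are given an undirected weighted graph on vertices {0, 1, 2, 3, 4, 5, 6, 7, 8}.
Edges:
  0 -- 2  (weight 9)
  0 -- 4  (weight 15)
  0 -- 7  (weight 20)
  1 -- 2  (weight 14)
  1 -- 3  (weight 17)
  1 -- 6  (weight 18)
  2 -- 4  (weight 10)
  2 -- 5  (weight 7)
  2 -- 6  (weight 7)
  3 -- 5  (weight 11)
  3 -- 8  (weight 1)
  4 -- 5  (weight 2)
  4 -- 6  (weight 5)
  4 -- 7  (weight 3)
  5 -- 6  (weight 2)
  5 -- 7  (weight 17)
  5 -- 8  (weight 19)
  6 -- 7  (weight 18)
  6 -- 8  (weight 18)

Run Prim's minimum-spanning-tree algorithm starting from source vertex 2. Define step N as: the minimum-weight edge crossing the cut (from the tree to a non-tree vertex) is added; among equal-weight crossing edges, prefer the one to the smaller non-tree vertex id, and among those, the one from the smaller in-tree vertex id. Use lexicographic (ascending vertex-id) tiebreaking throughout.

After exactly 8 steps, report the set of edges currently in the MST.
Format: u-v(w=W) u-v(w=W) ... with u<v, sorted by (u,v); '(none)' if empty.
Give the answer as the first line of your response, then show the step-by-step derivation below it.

0-2(w=9) 1-2(w=14) 2-5(w=7) 3-5(w=11) 3-8(w=1) 4-5(w=2) 4-7(w=3) 5-6(w=2)

step 1: add edge 2-5 (w=7); MST = {2-5(w=7)}
step 2: add edge 4-5 (w=2); MST = {2-5(w=7) 4-5(w=2)}
step 3: add edge 5-6 (w=2); MST = {2-5(w=7) 4-5(w=2) 5-6(w=2)}
step 4: add edge 4-7 (w=3); MST = {2-5(w=7) 4-5(w=2) 4-7(w=3) 5-6(w=2)}
step 5: add edge 0-2 (w=9); MST = {0-2(w=9) 2-5(w=7) 4-5(w=2) 4-7(w=3) 5-6(w=2)}
step 6: add edge 3-5 (w=11); MST = {0-2(w=9) 2-5(w=7) 3-5(w=11) 4-5(w=2) 4-7(w=3) 5-6(w=2)}
step 7: add edge 3-8 (w=1); MST = {0-2(w=9) 2-5(w=7) 3-5(w=11) 3-8(w=1) 4-5(w=2) 4-7(w=3) 5-6(w=2)}
step 8: add edge 1-2 (w=14); MST = {0-2(w=9) 1-2(w=14) 2-5(w=7) 3-5(w=11) 3-8(w=1) 4-5(w=2) 4-7(w=3) 5-6(w=2)}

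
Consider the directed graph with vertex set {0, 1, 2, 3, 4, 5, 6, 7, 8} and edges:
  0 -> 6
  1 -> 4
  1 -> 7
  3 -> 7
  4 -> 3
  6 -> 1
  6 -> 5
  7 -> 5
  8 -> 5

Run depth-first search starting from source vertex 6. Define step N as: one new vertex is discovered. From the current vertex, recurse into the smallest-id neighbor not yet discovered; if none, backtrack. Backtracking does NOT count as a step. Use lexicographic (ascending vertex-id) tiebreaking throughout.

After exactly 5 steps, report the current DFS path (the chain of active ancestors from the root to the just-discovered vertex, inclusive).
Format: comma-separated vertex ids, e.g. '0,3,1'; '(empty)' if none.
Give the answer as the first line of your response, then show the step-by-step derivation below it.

6,1,4,3,7

step 1: discover 6; path=6; order=6
step 2: discover 1; path=6>1; order=6,1
step 3: discover 4; path=6>1>4; order=6,1,4
step 4: discover 3; path=6>1>4>3; order=6,1,4,3
step 5: discover 7; path=6>1>4>3>7; order=6,1,4,3,7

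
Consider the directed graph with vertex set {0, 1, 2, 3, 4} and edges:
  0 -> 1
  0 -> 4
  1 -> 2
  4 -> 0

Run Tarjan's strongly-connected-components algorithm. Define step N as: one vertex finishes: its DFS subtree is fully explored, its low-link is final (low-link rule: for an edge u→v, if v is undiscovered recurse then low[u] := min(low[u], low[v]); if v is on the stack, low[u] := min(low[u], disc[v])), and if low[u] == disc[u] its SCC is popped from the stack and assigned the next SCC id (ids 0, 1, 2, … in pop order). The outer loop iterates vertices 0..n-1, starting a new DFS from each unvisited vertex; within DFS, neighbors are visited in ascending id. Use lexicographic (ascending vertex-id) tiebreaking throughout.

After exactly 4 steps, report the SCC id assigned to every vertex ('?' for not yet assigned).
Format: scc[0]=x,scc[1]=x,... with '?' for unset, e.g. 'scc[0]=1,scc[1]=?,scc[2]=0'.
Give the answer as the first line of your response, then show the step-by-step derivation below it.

scc[0]=2,scc[1]=1,scc[2]=0,scc[3]=?,scc[4]=2

step 1: low=(low[0]=0,low[1]=1,low[2]=2,low[3]=?,low[4]=?); scc=(scc[0]=?,scc[1]=?,scc[2]=0,scc[3]=?,scc[4]=?)
step 2: low=(low[0]=0,low[1]=1,low[2]=2,low[3]=?,low[4]=?); scc=(scc[0]=?,scc[1]=1,scc[2]=0,scc[3]=?,scc[4]=?)
step 3: low=(low[0]=0,low[1]=1,low[2]=2,low[3]=?,low[4]=0); scc=(scc[0]=?,scc[1]=1,scc[2]=0,scc[3]=?,scc[4]=?)
step 4: low=(low[0]=0,low[1]=1,low[2]=2,low[3]=?,low[4]=0); scc=(scc[0]=2,scc[1]=1,scc[2]=0,scc[3]=?,scc[4]=2)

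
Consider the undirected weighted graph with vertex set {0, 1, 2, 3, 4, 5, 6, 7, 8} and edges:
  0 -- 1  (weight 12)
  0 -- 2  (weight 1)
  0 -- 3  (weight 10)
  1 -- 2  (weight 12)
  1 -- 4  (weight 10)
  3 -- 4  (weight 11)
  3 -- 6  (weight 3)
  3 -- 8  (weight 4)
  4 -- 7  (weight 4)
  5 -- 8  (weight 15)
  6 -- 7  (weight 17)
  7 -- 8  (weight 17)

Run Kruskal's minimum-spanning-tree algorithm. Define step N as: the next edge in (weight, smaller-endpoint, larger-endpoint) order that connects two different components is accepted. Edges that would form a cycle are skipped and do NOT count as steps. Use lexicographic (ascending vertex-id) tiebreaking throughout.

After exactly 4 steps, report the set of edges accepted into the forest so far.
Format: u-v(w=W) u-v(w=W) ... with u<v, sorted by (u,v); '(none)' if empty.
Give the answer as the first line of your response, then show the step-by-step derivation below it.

0-2(w=1) 3-6(w=3) 3-8(w=4) 4-7(w=4)

step 1: add edge 0-2 (w=1); MST = {0-2(w=1)}
step 2: add edge 3-6 (w=3); MST = {0-2(w=1) 3-6(w=3)}
step 3: add edge 3-8 (w=4); MST = {0-2(w=1) 3-6(w=3) 3-8(w=4)}
step 4: add edge 4-7 (w=4); MST = {0-2(w=1) 3-6(w=3) 3-8(w=4) 4-7(w=4)}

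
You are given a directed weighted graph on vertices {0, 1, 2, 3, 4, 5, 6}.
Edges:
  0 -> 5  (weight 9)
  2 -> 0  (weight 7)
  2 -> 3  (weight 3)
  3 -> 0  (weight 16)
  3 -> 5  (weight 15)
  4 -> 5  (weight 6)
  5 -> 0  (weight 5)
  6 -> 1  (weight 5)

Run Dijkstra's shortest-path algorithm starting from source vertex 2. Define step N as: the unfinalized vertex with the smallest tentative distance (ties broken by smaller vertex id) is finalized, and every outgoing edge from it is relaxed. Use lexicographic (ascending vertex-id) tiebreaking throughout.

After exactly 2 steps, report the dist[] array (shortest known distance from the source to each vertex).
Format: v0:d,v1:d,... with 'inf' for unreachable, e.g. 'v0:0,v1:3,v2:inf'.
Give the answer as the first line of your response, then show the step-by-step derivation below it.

v0:7,v1:inf,v2:0,v3:3,v4:inf,v5:18,v6:inf

step 1: dist = v0:7,v1:inf,v2:0,v3:3,v4:inf,v5:inf,v6:inf
step 2: dist = v0:7,v1:inf,v2:0,v3:3,v4:inf,v5:18,v6:inf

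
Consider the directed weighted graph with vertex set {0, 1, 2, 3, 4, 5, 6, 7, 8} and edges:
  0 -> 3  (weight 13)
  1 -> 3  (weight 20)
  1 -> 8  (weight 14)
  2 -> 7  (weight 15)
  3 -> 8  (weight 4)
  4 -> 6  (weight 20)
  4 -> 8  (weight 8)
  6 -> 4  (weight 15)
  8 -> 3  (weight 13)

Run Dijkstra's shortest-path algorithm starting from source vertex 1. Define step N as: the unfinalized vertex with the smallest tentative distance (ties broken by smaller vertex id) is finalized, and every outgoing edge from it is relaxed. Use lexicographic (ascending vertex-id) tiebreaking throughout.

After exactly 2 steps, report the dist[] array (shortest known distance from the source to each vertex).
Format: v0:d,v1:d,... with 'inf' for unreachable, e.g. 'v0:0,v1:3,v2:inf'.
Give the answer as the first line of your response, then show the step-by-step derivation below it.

v0:inf,v1:0,v2:inf,v3:20,v4:inf,v5:inf,v6:inf,v7:inf,v8:14

step 1: dist = v0:inf,v1:0,v2:inf,v3:20,v4:inf,v5:inf,v6:inf,v7:inf,v8:14
step 2: dist = v0:inf,v1:0,v2:inf,v3:20,v4:inf,v5:inf,v6:inf,v7:inf,v8:14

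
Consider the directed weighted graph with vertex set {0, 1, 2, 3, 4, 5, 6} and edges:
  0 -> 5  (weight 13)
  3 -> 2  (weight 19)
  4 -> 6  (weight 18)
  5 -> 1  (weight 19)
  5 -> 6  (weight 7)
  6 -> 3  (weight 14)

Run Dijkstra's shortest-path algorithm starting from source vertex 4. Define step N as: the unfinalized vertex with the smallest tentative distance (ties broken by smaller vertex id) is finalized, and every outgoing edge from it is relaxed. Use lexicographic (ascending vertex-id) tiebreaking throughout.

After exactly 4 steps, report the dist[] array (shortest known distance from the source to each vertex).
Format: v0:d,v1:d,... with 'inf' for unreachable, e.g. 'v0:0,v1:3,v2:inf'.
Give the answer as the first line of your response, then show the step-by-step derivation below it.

v0:inf,v1:inf,v2:51,v3:32,v4:0,v5:inf,v6:18

step 1: dist = v0:inf,v1:inf,v2:inf,v3:inf,v4:0,v5:inf,v6:18
step 2: dist = v0:inf,v1:inf,v2:inf,v3:32,v4:0,v5:inf,v6:18
step 3: dist = v0:inf,v1:inf,v2:51,v3:32,v4:0,v5:inf,v6:18
step 4: dist = v0:inf,v1:inf,v2:51,v3:32,v4:0,v5:inf,v6:18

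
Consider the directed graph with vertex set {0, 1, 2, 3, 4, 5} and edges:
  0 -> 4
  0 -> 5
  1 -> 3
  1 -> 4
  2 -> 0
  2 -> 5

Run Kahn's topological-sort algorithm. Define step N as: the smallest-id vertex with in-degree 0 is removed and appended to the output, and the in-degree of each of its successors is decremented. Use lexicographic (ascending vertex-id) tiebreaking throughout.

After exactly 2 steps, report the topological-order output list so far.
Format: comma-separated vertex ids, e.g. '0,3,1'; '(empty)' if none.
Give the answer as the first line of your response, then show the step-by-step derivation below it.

1,2

step 1: output 1; order=[1]; indeg=(1,0,0,0,1,2)
step 2: output 2; order=[1,2]; indeg=(0,0,0,0,1,1)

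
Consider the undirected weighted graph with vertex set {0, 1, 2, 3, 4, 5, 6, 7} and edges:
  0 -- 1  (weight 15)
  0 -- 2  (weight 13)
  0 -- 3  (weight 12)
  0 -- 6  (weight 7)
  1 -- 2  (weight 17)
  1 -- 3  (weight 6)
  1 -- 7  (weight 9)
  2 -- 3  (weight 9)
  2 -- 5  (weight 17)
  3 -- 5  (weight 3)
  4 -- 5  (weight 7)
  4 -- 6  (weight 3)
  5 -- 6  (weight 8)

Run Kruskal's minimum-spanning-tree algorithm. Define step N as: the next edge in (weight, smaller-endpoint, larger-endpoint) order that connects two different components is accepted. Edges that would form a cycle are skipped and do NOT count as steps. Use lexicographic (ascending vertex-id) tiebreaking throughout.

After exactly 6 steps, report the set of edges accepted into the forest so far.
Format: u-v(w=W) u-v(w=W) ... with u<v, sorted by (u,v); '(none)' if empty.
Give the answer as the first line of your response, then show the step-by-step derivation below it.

0-6(w=7) 1-3(w=6) 1-7(w=9) 3-5(w=3) 4-5(w=7) 4-6(w=3)

step 1: add edge 3-5 (w=3); MST = {3-5(w=3)}
step 2: add edge 4-6 (w=3); MST = {3-5(w=3) 4-6(w=3)}
step 3: add edge 1-3 (w=6); MST = {1-3(w=6) 3-5(w=3) 4-6(w=3)}
step 4: add edge 0-6 (w=7); MST = {0-6(w=7) 1-3(w=6) 3-5(w=3) 4-6(w=3)}
step 5: add edge 4-5 (w=7); MST = {0-6(w=7) 1-3(w=6) 3-5(w=3) 4-5(w=7) 4-6(w=3)}
step 6: add edge 1-7 (w=9); MST = {0-6(w=7) 1-3(w=6) 1-7(w=9) 3-5(w=3) 4-5(w=7) 4-6(w=3)}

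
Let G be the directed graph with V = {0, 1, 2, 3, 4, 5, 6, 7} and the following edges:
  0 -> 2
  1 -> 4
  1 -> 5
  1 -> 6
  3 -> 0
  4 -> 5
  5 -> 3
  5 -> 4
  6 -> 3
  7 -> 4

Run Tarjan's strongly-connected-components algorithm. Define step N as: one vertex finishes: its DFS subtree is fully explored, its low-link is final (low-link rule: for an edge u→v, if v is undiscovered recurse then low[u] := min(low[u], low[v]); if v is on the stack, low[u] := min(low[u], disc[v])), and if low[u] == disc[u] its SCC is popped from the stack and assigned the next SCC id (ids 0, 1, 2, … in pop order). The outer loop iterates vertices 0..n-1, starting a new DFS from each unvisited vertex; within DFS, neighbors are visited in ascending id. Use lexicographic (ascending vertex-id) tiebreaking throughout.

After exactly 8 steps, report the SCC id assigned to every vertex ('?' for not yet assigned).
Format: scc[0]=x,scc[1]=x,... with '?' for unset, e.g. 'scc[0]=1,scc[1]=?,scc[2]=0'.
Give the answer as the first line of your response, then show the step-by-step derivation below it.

scc[0]=1,scc[1]=5,scc[2]=0,scc[3]=2,scc[4]=3,scc[5]=3,scc[6]=4,scc[7]=6

step 1: low=(low[0]=0,low[1]=?,low[2]=1,low[3]=?,low[4]=?,low[5]=?,low[6]=?,low[7]=?); scc=(scc[0]=?,scc[1]=?,scc[2]=0,scc[3]=?,scc[4]=?,scc[5]=?,scc[6]=?,scc[7]=?)
step 2: low=(low[0]=0,low[1]=?,low[2]=1,low[3]=?,low[4]=?,low[5]=?,low[6]=?,low[7]=?); scc=(scc[0]=1,scc[1]=?,scc[2]=0,scc[3]=?,scc[4]=?,scc[5]=?,scc[6]=?,scc[7]=?)
step 3: low=(low[0]=0,low[1]=2,low[2]=1,low[3]=5,low[4]=3,low[5]=4,low[6]=?,low[7]=?); scc=(scc[0]=1,scc[1]=?,scc[2]=0,scc[3]=2,scc[4]=?,scc[5]=?,scc[6]=?,scc[7]=?)
step 4: low=(low[0]=0,low[1]=2,low[2]=1,low[3]=5,low[4]=3,low[5]=3,low[6]=?,low[7]=?); scc=(scc[0]=1,scc[1]=?,scc[2]=0,scc[3]=2,scc[4]=?,scc[5]=?,scc[6]=?,scc[7]=?)
step 5: low=(low[0]=0,low[1]=2,low[2]=1,low[3]=5,low[4]=3,low[5]=3,low[6]=?,low[7]=?); scc=(scc[0]=1,scc[1]=?,scc[2]=0,scc[3]=2,scc[4]=3,scc[5]=3,scc[6]=?,scc[7]=?)
step 6: low=(low[0]=0,low[1]=2,low[2]=1,low[3]=5,low[4]=3,low[5]=3,low[6]=6,low[7]=?); scc=(scc[0]=1,scc[1]=?,scc[2]=0,scc[3]=2,scc[4]=3,scc[5]=3,scc[6]=4,scc[7]=?)
step 7: low=(low[0]=0,low[1]=2,low[2]=1,low[3]=5,low[4]=3,low[5]=3,low[6]=6,low[7]=?); scc=(scc[0]=1,scc[1]=5,scc[2]=0,scc[3]=2,scc[4]=3,scc[5]=3,scc[6]=4,scc[7]=?)
step 8: low=(low[0]=0,low[1]=2,low[2]=1,low[3]=5,low[4]=3,low[5]=3,low[6]=6,low[7]=7); scc=(scc[0]=1,scc[1]=5,scc[2]=0,scc[3]=2,scc[4]=3,scc[5]=3,scc[6]=4,scc[7]=6)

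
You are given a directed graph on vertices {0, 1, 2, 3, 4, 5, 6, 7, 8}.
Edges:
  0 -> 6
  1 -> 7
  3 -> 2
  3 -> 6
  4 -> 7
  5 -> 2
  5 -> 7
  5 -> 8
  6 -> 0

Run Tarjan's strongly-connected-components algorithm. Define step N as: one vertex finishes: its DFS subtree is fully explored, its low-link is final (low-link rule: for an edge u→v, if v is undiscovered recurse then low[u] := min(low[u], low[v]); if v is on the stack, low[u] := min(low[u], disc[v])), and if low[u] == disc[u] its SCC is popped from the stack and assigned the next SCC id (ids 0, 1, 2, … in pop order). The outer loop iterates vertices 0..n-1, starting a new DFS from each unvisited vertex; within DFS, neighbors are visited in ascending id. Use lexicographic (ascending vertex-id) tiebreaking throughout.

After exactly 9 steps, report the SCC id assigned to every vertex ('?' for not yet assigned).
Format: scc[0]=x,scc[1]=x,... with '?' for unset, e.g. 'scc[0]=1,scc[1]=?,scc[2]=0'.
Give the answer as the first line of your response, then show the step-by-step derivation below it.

scc[0]=0,scc[1]=2,scc[2]=3,scc[3]=4,scc[4]=5,scc[5]=7,scc[6]=0,scc[7]=1,scc[8]=6

step 1: low=(low[0]=0,low[1]=?,low[2]=?,low[3]=?,low[4]=?,low[5]=?,low[6]=0,low[7]=?,low[8]=?); scc=(scc[0]=?,scc[1]=?,scc[2]=?,scc[3]=?,scc[4]=?,scc[5]=?,scc[6]=?,scc[7]=?,scc[8]=?)
step 2: low=(low[0]=0,low[1]=?,low[2]=?,low[3]=?,low[4]=?,low[5]=?,low[6]=0,low[7]=?,low[8]=?); scc=(scc[0]=0,scc[1]=?,scc[2]=?,scc[3]=?,scc[4]=?,scc[5]=?,scc[6]=0,scc[7]=?,scc[8]=?)
step 3: low=(low[0]=0,low[1]=2,low[2]=?,low[3]=?,low[4]=?,low[5]=?,low[6]=0,low[7]=3,low[8]=?); scc=(scc[0]=0,scc[1]=?,scc[2]=?,scc[3]=?,scc[4]=?,scc[5]=?,scc[6]=0,scc[7]=1,scc[8]=?)
step 4: low=(low[0]=0,low[1]=2,low[2]=?,low[3]=?,low[4]=?,low[5]=?,low[6]=0,low[7]=3,low[8]=?); scc=(scc[0]=0,scc[1]=2,scc[2]=?,scc[3]=?,scc[4]=?,scc[5]=?,scc[6]=0,scc[7]=1,scc[8]=?)
step 5: low=(low[0]=0,low[1]=2,low[2]=4,low[3]=?,low[4]=?,low[5]=?,low[6]=0,low[7]=3,low[8]=?); scc=(scc[0]=0,scc[1]=2,scc[2]=3,scc[3]=?,scc[4]=?,scc[5]=?,scc[6]=0,scc[7]=1,scc[8]=?)
step 6: low=(low[0]=0,low[1]=2,low[2]=4,low[3]=5,low[4]=?,low[5]=?,low[6]=0,low[7]=3,low[8]=?); scc=(scc[0]=0,scc[1]=2,scc[2]=3,scc[3]=4,scc[4]=?,scc[5]=?,scc[6]=0,scc[7]=1,scc[8]=?)
step 7: low=(low[0]=0,low[1]=2,low[2]=4,low[3]=5,low[4]=6,low[5]=?,low[6]=0,low[7]=3,low[8]=?); scc=(scc[0]=0,scc[1]=2,scc[2]=3,scc[3]=4,scc[4]=5,scc[5]=?,scc[6]=0,scc[7]=1,scc[8]=?)
step 8: low=(low[0]=0,low[1]=2,low[2]=4,low[3]=5,low[4]=6,low[5]=7,low[6]=0,low[7]=3,low[8]=8); scc=(scc[0]=0,scc[1]=2,scc[2]=3,scc[3]=4,scc[4]=5,scc[5]=?,scc[6]=0,scc[7]=1,scc[8]=6)
step 9: low=(low[0]=0,low[1]=2,low[2]=4,low[3]=5,low[4]=6,low[5]=7,low[6]=0,low[7]=3,low[8]=8); scc=(scc[0]=0,scc[1]=2,scc[2]=3,scc[3]=4,scc[4]=5,scc[5]=7,scc[6]=0,scc[7]=1,scc[8]=6)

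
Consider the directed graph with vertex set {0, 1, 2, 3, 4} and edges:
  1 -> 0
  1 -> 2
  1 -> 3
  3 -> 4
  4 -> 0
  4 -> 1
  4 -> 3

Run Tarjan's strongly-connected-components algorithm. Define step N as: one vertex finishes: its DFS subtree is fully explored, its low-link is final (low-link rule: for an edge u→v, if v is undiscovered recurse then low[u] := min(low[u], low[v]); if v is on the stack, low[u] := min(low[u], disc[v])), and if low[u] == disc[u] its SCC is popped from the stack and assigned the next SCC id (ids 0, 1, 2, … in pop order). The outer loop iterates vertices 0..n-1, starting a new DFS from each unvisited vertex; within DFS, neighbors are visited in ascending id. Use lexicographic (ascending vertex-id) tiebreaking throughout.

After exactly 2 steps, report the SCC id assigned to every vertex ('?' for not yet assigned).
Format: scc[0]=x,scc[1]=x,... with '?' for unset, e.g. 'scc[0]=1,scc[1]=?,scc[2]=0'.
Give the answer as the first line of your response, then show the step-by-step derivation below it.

scc[0]=0,scc[1]=?,scc[2]=1,scc[3]=?,scc[4]=?

step 1: low=(low[0]=0,low[1]=?,low[2]=?,low[3]=?,low[4]=?); scc=(scc[0]=0,scc[1]=?,scc[2]=?,scc[3]=?,scc[4]=?)
step 2: low=(low[0]=0,low[1]=1,low[2]=2,low[3]=?,low[4]=?); scc=(scc[0]=0,scc[1]=?,scc[2]=1,scc[3]=?,scc[4]=?)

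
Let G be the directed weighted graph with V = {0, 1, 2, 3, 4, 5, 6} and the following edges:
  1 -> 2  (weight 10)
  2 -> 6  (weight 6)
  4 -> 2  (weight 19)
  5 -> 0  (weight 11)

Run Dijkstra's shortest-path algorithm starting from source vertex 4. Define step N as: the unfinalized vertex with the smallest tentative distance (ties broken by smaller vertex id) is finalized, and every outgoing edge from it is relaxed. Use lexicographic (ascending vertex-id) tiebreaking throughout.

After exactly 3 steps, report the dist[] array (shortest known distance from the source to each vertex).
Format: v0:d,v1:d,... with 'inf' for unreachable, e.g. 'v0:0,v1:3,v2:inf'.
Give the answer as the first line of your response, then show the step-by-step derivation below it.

v0:inf,v1:inf,v2:19,v3:inf,v4:0,v5:inf,v6:25

step 1: dist = v0:inf,v1:inf,v2:19,v3:inf,v4:0,v5:inf,v6:inf
step 2: dist = v0:inf,v1:inf,v2:19,v3:inf,v4:0,v5:inf,v6:25
step 3: dist = v0:inf,v1:inf,v2:19,v3:inf,v4:0,v5:inf,v6:25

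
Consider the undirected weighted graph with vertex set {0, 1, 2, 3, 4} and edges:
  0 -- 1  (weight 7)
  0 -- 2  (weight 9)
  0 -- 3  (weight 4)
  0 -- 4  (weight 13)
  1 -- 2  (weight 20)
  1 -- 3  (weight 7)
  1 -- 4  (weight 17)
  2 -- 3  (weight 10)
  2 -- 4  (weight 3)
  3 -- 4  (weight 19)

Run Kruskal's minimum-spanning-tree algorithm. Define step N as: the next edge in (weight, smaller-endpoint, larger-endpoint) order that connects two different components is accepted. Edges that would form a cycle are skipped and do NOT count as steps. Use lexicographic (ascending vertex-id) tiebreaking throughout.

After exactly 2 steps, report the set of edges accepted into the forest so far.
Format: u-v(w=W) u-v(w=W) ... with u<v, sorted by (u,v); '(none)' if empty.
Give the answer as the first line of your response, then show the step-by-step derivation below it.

0-3(w=4) 2-4(w=3)

step 1: add edge 2-4 (w=3); MST = {2-4(w=3)}
step 2: add edge 0-3 (w=4); MST = {0-3(w=4) 2-4(w=3)}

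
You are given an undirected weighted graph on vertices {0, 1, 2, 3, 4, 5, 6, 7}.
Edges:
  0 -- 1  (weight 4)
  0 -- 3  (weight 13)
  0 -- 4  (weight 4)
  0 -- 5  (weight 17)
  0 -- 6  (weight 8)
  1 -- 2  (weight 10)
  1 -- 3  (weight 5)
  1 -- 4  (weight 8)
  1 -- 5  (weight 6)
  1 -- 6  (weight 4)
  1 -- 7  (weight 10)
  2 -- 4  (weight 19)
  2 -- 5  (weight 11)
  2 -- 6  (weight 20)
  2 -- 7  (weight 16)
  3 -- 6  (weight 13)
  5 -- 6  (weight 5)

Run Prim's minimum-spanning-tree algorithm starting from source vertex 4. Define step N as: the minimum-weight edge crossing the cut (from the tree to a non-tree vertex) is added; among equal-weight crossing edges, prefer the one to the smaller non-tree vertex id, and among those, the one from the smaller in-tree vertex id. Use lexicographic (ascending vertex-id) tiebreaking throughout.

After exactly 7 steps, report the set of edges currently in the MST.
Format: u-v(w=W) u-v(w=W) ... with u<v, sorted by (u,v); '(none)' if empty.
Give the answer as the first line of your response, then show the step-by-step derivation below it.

0-1(w=4) 0-4(w=4) 1-2(w=10) 1-3(w=5) 1-6(w=4) 1-7(w=10) 5-6(w=5)

step 1: add edge 0-4 (w=4); MST = {0-4(w=4)}
step 2: add edge 0-1 (w=4); MST = {0-1(w=4) 0-4(w=4)}
step 3: add edge 1-6 (w=4); MST = {0-1(w=4) 0-4(w=4) 1-6(w=4)}
step 4: add edge 1-3 (w=5); MST = {0-1(w=4) 0-4(w=4) 1-3(w=5) 1-6(w=4)}
step 5: add edge 5-6 (w=5); MST = {0-1(w=4) 0-4(w=4) 1-3(w=5) 1-6(w=4) 5-6(w=5)}
step 6: add edge 1-2 (w=10); MST = {0-1(w=4) 0-4(w=4) 1-2(w=10) 1-3(w=5) 1-6(w=4) 5-6(w=5)}
step 7: add edge 1-7 (w=10); MST = {0-1(w=4) 0-4(w=4) 1-2(w=10) 1-3(w=5) 1-6(w=4) 1-7(w=10) 5-6(w=5)}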